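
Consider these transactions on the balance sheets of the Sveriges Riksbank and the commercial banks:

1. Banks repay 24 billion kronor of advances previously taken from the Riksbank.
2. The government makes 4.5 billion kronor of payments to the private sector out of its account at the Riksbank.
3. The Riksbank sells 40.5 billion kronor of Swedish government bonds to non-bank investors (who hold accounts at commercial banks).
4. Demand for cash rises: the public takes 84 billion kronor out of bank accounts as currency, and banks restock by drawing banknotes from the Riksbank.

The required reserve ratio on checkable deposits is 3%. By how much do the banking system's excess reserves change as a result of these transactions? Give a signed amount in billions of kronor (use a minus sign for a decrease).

Discount-window repayment 24 billion kronor: reserves −24B, deposits 0.
Government spending 4.5 billion kronor: reserves +4.5B, deposits +4.5B.
Asset sale (to non-banks) 40.5 billion kronor: reserves −40.5B, deposits −40.5B.
Currency withdrawal 84 billion kronor: reserves −84B, deposits −84B.
Totals: Δreserves = −144B, Δdeposits = −120B.
Δrequired reserves = 3% × −120B = −3.6B.
Δexcess reserves = Δreserves − Δrequired = −144B − (−3.6B) = -140.4 billion.

-140.4 billion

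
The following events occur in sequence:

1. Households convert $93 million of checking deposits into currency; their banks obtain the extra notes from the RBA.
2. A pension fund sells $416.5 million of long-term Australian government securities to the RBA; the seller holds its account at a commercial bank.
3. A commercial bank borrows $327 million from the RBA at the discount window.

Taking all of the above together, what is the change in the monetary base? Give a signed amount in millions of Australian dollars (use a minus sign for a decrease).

+$743.5 million

Currency withdrawal $93 million: just a shift between currency and reserves — both are base money → 0.
Asset purchase (from non-banks) $416.5 million: RBA balance sheet expands → +$416.5M.
Discount-window loan $327 million: RBA balance sheet expands → +$327M.
Net: 0 + 416.5 + 327 = +$743.5 million.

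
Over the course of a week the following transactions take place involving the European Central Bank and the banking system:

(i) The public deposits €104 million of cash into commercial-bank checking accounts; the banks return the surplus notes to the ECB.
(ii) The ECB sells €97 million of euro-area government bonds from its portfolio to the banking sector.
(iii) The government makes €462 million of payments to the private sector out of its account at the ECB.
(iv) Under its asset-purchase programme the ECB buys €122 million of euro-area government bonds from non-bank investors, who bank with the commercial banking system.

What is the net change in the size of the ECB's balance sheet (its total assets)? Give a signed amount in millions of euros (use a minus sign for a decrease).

Currency deposit €104 million: only the composition of liabilities changes → 0.
OMO sale (to banks) €97 million: an ECB asset is shed → −€97M.
Government spending €462 million: only the composition of liabilities changes → 0.
Asset purchase (from non-banks) €122 million: an ECB asset is acquired → +€122M.
Net: 0 − 97 + 0 + 122 = +€25 million.

+€25 million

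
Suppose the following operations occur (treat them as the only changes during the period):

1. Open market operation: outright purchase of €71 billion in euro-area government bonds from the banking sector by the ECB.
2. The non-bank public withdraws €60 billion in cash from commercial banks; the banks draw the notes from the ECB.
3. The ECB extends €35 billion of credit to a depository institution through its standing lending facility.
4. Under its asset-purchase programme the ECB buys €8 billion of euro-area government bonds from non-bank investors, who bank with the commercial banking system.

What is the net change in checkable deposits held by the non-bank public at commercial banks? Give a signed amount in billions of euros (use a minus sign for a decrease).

-€52 billion

ECB balance sheet:
  Assets:      Securities +€79B, Loans to banks +€35B
  Liabilities: Bank reserves +€54B, Currency in circulation +€60B
Commercial banking system:
  Assets:      Reserves at CB +€54B, Securities −€71B
  Liabilities: Checkable deposits −€52B, Borrowings from CB +€35B
So the change in checkable deposits held by the non-bank public at commercial banks is -€52 billion.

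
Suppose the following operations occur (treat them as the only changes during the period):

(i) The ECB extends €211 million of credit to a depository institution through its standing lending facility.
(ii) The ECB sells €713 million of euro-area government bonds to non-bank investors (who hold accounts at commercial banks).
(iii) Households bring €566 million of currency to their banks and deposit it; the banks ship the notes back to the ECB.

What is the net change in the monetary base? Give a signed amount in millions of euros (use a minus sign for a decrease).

Discount-window loan €211 million: ECB balance sheet expands → +€211M.
Asset sale (to non-banks) €713 million: ECB balance sheet contracts → −€713M.
Currency deposit €566 million: just a shift between currency and reserves — both are base money → 0.
Net: 211 − 713 + 0 = -€502 million.

-€502 million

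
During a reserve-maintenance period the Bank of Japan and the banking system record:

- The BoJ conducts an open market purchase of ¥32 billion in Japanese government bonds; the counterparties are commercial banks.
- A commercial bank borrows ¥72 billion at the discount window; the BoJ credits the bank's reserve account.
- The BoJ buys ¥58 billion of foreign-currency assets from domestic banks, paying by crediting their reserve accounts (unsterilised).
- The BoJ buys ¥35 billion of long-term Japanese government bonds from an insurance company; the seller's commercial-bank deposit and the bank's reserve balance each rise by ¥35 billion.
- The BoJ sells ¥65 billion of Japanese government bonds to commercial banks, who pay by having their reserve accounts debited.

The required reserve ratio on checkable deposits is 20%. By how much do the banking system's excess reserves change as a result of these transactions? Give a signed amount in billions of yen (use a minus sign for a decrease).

+¥125 billion

OMO purchase (from banks) ¥32 billion: reserves +¥32B, deposits 0.
Discount-window loan ¥72 billion: reserves +¥72B, deposits 0.
FX purchase ¥58 billion: reserves +¥58B, deposits 0.
Asset purchase (from non-banks) ¥35 billion: reserves +¥35B, deposits +¥35B.
OMO sale (to banks) ¥65 billion: reserves −¥65B, deposits 0.
Totals: Δreserves = +¥132B, Δdeposits = +¥35B.
Δrequired reserves = 20% × +¥35B = +¥7B.
Δexcess reserves = Δreserves − Δrequired = +¥132B − (+¥7B) = +¥125 billion.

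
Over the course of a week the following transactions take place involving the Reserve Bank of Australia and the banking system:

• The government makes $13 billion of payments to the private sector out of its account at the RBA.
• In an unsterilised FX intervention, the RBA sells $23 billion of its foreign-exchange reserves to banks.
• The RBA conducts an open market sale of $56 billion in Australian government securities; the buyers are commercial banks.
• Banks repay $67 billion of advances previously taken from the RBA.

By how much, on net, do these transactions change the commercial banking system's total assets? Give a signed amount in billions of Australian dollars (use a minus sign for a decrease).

Government spending $13 billion: bank balance sheets expand → +$13B.
FX sale $23 billion: just an asset swap on bank balance sheets → 0.
OMO sale (to banks) $56 billion: just an asset swap on bank balance sheets → 0.
Discount-window repayment $67 billion: bank balance sheets shrink → −$67B.
Net: 13 + 0 + 0 − 67 = -$54 billion.

-$54 billion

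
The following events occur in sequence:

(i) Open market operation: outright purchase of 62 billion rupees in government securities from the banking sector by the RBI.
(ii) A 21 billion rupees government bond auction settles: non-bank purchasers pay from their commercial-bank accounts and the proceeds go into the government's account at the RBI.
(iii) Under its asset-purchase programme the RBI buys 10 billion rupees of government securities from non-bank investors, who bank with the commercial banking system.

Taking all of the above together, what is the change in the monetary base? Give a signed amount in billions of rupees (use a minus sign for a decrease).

+51 billion

OMO purchase (from banks) 62 billion rupees: RBI balance sheet expands → +62B.
Government account inflow 21 billion rupees: reserves shift to a non-base liability → −21B.
Asset purchase (from non-banks) 10 billion rupees: RBI balance sheet expands → +10B.
Net: 62 − 21 + 10 = +51 billion.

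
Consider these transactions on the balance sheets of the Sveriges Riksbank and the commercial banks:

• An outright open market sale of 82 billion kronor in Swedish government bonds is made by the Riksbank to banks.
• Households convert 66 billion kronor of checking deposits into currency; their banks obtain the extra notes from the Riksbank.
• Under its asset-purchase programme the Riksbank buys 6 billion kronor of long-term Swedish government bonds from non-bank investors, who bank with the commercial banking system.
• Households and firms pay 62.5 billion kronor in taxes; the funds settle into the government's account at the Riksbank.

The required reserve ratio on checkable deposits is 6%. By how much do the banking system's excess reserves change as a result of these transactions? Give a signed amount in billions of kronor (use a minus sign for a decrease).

OMO sale (to banks) 82 billion kronor: reserves −82B, deposits 0.
Currency withdrawal 66 billion kronor: reserves −66B, deposits −66B.
Asset purchase (from non-banks) 6 billion kronor: reserves +6B, deposits +6B.
Government account inflow 62.5 billion kronor: reserves −62.5B, deposits −62.5B.
Totals: Δreserves = −204.5B, Δdeposits = −122.5B.
Δrequired reserves = 6% × −122.5B = −7.35B.
Δexcess reserves = Δreserves − Δrequired = −204.5B − (−7.35B) = -197.15 billion.

-197.15 billion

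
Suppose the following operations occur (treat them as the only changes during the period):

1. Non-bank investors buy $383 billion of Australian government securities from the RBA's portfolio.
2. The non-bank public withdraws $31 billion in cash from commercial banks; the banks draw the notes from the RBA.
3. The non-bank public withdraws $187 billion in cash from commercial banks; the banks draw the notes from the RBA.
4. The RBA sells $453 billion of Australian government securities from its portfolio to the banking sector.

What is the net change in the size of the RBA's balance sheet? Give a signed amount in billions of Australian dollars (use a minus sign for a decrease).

Asset sale (to non-banks) $383 billion: an RBA asset is shed → −$383B.
Currency withdrawal $31 billion: only the composition of liabilities changes → 0.
Currency withdrawal $187 billion: only the composition of liabilities changes → 0.
OMO sale (to banks) $453 billion: an RBA asset is shed → −$453B.
Net: −383 + 0 + 0 − 453 = -$836 billion.

-$836 billion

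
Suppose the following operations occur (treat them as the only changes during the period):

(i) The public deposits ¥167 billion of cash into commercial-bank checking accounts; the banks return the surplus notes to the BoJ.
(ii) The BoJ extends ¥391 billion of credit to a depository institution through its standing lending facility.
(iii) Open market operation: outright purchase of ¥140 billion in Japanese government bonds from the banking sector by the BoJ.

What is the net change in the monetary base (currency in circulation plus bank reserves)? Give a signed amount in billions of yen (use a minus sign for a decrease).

BoJ balance sheet:
  Assets:      Securities +¥140B, Loans to banks +¥391B
  Liabilities: Bank reserves +¥698B, Currency in circulation −¥167B
Commercial banking system:
  Assets:      Reserves at CB +¥698B, Securities −¥140B
  Liabilities: Checkable deposits +¥167B, Borrowings from CB +¥391B
Monetary base = currency + reserves: −¥167B + (+¥698B) = +¥531 billion.

+¥531 billion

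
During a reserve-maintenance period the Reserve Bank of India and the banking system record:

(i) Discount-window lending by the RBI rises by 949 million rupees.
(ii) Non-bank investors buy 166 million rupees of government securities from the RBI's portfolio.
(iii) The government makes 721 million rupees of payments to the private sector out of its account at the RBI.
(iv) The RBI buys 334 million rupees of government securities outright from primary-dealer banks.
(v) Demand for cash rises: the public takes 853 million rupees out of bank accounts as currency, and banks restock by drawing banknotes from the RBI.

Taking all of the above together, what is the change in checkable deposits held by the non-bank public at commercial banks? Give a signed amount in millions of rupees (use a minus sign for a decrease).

-298 million

Discount-window loan 949 million rupees: the counterparty is a bank, so public deposits are unchanged → 0.
Asset sale (to non-banks) 166 million rupees: non-bank counterparties' bank balances fall → −166M.
Government spending 721 million rupees: non-bank counterparties' bank balances rise → +721M.
OMO purchase (from banks) 334 million rupees: the counterparty is a bank, so public deposits are unchanged → 0.
Currency withdrawal 853 million rupees: non-bank counterparties' bank balances fall → −853M.
Net: 0 − 166 + 721 + 0 − 853 = -298 million.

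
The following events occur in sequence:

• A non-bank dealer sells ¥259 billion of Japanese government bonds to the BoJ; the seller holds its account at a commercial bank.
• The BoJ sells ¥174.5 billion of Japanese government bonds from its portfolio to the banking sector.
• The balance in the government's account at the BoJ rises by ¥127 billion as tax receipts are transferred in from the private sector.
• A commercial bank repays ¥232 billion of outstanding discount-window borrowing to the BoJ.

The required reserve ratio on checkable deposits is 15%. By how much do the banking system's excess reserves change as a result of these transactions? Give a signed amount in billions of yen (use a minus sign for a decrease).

Asset purchase (from non-banks) ¥259 billion: reserves +¥259B, deposits +¥259B.
OMO sale (to banks) ¥174.5 billion: reserves −¥174.5B, deposits 0.
Government account inflow ¥127 billion: reserves −¥127B, deposits −¥127B.
Discount-window repayment ¥232 billion: reserves −¥232B, deposits 0.
Totals: Δreserves = −¥274.5B, Δdeposits = +¥132B.
Δrequired reserves = 15% × +¥132B = +¥19.8B.
Δexcess reserves = Δreserves − Δrequired = −¥274.5B − (+¥19.8B) = -¥294.3 billion.

-¥294.3 billion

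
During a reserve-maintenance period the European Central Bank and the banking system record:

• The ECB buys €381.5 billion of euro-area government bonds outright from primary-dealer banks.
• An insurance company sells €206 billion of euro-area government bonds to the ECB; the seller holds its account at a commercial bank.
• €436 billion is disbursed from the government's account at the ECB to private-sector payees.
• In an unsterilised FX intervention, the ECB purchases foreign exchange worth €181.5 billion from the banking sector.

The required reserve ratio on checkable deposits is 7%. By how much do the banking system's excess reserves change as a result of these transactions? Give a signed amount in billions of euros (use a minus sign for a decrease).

OMO purchase (from banks) €381.5 billion: reserves +€381.5B, deposits 0.
Asset purchase (from non-banks) €206 billion: reserves +€206B, deposits +€206B.
Government spending €436 billion: reserves +€436B, deposits +€436B.
FX purchase €181.5 billion: reserves +€181.5B, deposits 0.
Totals: Δreserves = +€1205B, Δdeposits = +€642B.
Δrequired reserves = 7% × +€642B = +€44.94B.
Δexcess reserves = Δreserves − Δrequired = +€1205B − (+€44.94B) = +€1160.06 billion.

+€1160.06 billion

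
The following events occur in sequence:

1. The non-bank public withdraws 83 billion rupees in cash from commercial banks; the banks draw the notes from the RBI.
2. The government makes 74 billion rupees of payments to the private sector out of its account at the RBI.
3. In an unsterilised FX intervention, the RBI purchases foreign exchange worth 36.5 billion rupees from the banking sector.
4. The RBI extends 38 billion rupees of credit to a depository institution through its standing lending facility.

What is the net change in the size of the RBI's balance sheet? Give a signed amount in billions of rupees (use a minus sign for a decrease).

Currency withdrawal 83 billion rupees: only the composition of liabilities changes → 0.
Government spending 74 billion rupees: only the composition of liabilities changes → 0.
FX purchase 36.5 billion rupees: an RBI asset is acquired → +36.5B.
Discount-window loan 38 billion rupees: an RBI asset is acquired → +38B.
Net: 0 + 0 + 36.5 + 38 = +74.5 billion.

+74.5 billion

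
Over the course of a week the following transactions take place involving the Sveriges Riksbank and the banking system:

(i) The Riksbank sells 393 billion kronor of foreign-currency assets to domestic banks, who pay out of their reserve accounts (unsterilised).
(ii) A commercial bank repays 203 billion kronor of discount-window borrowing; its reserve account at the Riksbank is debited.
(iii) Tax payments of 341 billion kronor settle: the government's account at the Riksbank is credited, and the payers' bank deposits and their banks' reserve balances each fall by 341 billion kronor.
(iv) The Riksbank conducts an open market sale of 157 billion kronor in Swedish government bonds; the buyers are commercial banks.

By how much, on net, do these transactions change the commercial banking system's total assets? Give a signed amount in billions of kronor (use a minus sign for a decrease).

FX sale 393 billion kronor: just an asset swap on bank balance sheets → 0.
Discount-window repayment 203 billion kronor: bank balance sheets shrink → −203B.
Government account inflow 341 billion kronor: bank balance sheets shrink → −341B.
OMO sale (to banks) 157 billion kronor: just an asset swap on bank balance sheets → 0.
Net: 0 − 203 − 341 + 0 = -544 billion.

-544 billion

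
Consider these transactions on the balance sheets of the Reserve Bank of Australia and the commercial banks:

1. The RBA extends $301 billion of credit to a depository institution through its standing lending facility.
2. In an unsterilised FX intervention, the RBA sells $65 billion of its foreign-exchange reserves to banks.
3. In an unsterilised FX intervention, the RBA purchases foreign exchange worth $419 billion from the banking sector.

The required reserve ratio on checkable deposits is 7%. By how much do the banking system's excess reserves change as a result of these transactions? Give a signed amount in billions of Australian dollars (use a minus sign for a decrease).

+$655 billion

Discount-window loan $301 billion: reserves +$301B, deposits 0.
FX sale $65 billion: reserves −$65B, deposits 0.
FX purchase $419 billion: reserves +$419B, deposits 0.
Totals: Δreserves = +$655B, Δdeposits = 0.
Δrequired reserves = 7% × 0 = 0.
Δexcess reserves = Δreserves − Δrequired = +$655B − (0) = +$655 billion.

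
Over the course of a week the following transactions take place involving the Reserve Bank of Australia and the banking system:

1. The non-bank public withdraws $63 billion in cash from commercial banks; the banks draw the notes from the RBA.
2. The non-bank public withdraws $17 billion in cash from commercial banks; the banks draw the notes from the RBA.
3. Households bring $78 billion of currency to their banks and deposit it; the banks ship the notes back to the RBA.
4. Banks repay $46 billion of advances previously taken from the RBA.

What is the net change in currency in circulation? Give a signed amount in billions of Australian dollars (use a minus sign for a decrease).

RBA balance sheet:
  Assets:      Loans to banks −$46B
  Liabilities: Bank reserves −$48B, Currency in circulation +$2B
Commercial banking system:
  Assets:      Reserves at CB −$48B
  Liabilities: Checkable deposits −$2B, Borrowings from CB −$46B
So the change in currency in circulation is +$2 billion.

+$2 billion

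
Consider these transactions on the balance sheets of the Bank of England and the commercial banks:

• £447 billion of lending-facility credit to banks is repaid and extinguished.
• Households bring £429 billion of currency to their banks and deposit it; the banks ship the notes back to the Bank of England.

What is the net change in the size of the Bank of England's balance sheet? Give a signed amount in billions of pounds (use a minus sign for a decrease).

-£447 billion

Bank of England balance sheet:
  Assets:      Loans to banks −£447B
  Liabilities: Bank reserves −£18B, Currency in circulation −£429B
Change in total Bank of England assets = -£447 billion.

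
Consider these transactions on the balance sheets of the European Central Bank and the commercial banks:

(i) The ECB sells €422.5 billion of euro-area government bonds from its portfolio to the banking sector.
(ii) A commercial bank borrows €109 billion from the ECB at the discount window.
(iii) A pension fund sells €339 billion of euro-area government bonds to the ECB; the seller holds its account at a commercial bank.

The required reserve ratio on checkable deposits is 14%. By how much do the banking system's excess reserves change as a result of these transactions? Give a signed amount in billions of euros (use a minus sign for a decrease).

-€21.96 billion

OMO sale (to banks) €422.5 billion: reserves −€422.5B, deposits 0.
Discount-window loan €109 billion: reserves +€109B, deposits 0.
Asset purchase (from non-banks) €339 billion: reserves +€339B, deposits +€339B.
Totals: Δreserves = +€25.5B, Δdeposits = +€339B.
Δrequired reserves = 14% × +€339B = +€47.46B.
Δexcess reserves = Δreserves − Δrequired = +€25.5B − (+€47.46B) = -€21.96 billion.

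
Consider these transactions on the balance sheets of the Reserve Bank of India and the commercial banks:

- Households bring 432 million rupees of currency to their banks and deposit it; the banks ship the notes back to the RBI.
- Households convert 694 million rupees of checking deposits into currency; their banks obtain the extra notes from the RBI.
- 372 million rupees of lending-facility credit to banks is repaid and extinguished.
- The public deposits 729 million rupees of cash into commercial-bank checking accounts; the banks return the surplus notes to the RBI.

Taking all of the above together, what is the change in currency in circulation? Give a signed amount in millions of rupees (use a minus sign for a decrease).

Currency deposit 432 million rupees: notes return to the central bank → −432M.
Currency withdrawal 694 million rupees: notes leave the central bank → +694M.
Discount-window repayment 372 million rupees: no currency enters or leaves circulation → 0.
Currency deposit 729 million rupees: notes return to the central bank → −729M.
Net: −432 + 694 + 0 − 729 = -467 million.

-467 million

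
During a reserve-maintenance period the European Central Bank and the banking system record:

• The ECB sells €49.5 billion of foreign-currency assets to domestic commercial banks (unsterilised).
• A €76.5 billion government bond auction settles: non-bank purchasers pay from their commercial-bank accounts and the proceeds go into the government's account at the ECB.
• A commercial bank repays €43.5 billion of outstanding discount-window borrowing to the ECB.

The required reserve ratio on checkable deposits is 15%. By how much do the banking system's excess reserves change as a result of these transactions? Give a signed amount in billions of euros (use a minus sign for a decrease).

-€158.025 billion

FX sale €49.5 billion: reserves −€49.5B, deposits 0.
Government account inflow €76.5 billion: reserves −€76.5B, deposits −€76.5B.
Discount-window repayment €43.5 billion: reserves −€43.5B, deposits 0.
Totals: Δreserves = −€169.5B, Δdeposits = −€76.5B.
Δrequired reserves = 15% × −€76.5B = −€11.475B.
Δexcess reserves = Δreserves − Δrequired = −€169.5B − (−€11.475B) = -€158.025 billion.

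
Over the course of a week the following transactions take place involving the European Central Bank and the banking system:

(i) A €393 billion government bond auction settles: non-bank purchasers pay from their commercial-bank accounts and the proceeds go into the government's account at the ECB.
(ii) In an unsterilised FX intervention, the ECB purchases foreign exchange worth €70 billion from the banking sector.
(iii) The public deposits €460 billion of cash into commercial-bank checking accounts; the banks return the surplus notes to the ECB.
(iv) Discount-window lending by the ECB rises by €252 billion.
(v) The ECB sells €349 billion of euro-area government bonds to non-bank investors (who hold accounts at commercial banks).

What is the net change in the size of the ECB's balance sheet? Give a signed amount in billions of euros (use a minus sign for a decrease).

Government account inflow €393 billion: only the composition of liabilities changes → 0.
FX purchase €70 billion: an ECB asset is acquired → +€70B.
Currency deposit €460 billion: only the composition of liabilities changes → 0.
Discount-window loan €252 billion: an ECB asset is acquired → +€252B.
Asset sale (to non-banks) €349 billion: an ECB asset is shed → −€349B.
Net: 0 + 70 + 0 + 252 − 349 = -€27 billion.

-€27 billion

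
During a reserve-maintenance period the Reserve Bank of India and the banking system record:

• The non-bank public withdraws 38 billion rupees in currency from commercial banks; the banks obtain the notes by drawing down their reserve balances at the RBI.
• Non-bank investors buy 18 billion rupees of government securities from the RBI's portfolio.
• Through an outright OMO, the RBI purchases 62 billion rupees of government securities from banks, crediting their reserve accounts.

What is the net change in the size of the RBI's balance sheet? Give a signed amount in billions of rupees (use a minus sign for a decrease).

+44 billion

RBI balance sheet:
  Assets:      Securities +44B
  Liabilities: Bank reserves +6B, Currency in circulation +38B
Commercial banking system:
  Assets:      Reserves at CB +6B, Securities −62B
  Liabilities: Checkable deposits −56B
Change in total RBI assets = +44 billion.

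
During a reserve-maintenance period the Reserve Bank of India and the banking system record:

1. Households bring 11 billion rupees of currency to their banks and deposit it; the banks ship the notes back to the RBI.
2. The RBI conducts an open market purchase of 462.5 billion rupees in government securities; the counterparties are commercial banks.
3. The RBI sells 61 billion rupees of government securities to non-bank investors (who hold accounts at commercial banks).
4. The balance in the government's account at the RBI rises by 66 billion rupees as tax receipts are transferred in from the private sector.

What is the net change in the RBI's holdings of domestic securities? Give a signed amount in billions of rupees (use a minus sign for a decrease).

Currency deposit 11 billion rupees: the RBI's securities portfolio is untouched → 0.
OMO purchase (from banks) 462.5 billion rupees: securities added to the RBI's portfolio → +462.5B.
Asset sale (to non-banks) 61 billion rupees: securities removed from the RBI's portfolio → −61B.
Government account inflow 66 billion rupees: the RBI's securities portfolio is untouched → 0.
Net: 0 + 462.5 − 61 + 0 = +401.5 billion.

+401.5 billion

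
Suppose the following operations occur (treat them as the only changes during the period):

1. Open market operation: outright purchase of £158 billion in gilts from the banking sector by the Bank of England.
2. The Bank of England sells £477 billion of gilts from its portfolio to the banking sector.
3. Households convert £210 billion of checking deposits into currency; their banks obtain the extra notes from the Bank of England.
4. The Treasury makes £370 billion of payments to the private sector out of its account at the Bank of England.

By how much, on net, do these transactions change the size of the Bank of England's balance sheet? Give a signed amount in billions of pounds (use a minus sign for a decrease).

-£319 billion

OMO purchase (from banks) £158 billion: a Bank of England asset is acquired → +£158B.
OMO sale (to banks) £477 billion: a Bank of England asset is shed → −£477B.
Currency withdrawal £210 billion: only the composition of liabilities changes → 0.
Government spending £370 billion: only the composition of liabilities changes → 0.
Net: 158 − 477 + 0 + 0 = -£319 billion.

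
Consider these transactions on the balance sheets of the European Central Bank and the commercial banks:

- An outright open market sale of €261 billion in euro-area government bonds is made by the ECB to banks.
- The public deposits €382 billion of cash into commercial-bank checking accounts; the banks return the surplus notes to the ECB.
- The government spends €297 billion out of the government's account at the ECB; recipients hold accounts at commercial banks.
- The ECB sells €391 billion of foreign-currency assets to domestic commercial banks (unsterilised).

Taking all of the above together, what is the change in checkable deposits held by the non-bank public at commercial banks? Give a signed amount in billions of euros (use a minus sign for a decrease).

+€679 billion

ECB balance sheet:
  Assets:      Securities −€261B, Foreign assets −€391B
  Liabilities: Bank reserves +€27B, Currency in circulation −€382B, Government deposits −€297B
Commercial banking system:
  Assets:      Reserves at CB +€27B, Securities +€261B, Foreign assets +€391B
  Liabilities: Checkable deposits +€679B
So the change in checkable deposits held by the non-bank public at commercial banks is +€679 billion.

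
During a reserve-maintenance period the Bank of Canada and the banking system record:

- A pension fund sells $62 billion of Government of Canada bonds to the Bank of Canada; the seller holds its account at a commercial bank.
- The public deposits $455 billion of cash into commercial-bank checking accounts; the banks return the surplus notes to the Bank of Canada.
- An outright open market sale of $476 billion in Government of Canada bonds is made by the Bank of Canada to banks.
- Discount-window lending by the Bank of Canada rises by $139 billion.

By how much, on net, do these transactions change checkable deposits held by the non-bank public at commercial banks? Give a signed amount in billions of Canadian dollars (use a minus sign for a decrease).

+$517 billion

Asset purchase (from non-banks) $62 billion: non-bank counterparties' bank balances rise → +$62B.
Currency deposit $455 billion: non-bank counterparties' bank balances rise → +$455B.
OMO sale (to banks) $476 billion: the counterparty is a bank, so public deposits are unchanged → 0.
Discount-window loan $139 billion: the counterparty is a bank, so public deposits are unchanged → 0.
Net: 62 + 455 + 0 + 0 = +$517 billion.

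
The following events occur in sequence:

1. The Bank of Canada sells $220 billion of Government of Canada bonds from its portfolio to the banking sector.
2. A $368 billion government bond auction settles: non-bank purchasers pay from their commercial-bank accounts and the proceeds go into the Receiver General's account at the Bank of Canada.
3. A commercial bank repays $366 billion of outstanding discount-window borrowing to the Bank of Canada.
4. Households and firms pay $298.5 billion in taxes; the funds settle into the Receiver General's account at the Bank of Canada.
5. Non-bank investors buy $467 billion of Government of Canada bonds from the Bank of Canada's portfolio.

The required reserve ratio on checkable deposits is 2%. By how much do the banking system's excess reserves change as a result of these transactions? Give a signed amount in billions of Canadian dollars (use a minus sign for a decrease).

OMO sale (to banks) $220 billion: reserves −$220B, deposits 0.
Government account inflow $368 billion: reserves −$368B, deposits −$368B.
Discount-window repayment $366 billion: reserves −$366B, deposits 0.
Government account inflow $298.5 billion: reserves −$298.5B, deposits −$298.5B.
Asset sale (to non-banks) $467 billion: reserves −$467B, deposits −$467B.
Totals: Δreserves = −$1719.5B, Δdeposits = −$1133.5B.
Δrequired reserves = 2% × −$1133.5B = −$22.67B.
Δexcess reserves = Δreserves − Δrequired = −$1719.5B − (−$22.67B) = -$1696.83 billion.

-$1696.83 billion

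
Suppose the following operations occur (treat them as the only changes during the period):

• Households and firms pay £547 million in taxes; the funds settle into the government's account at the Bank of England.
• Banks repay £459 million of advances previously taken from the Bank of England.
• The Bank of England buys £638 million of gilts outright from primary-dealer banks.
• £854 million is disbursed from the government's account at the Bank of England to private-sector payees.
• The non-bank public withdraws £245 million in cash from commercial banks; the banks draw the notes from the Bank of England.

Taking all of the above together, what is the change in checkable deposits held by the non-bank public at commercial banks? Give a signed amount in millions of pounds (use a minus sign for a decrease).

Bank of England balance sheet:
  Assets:      Securities +£638M, Loans to banks −£459M
  Liabilities: Bank reserves +£241M, Currency in circulation +£245M, Government deposits −£307M
Commercial banking system:
  Assets:      Reserves at CB +£241M, Securities −£638M
  Liabilities: Checkable deposits +£62M, Borrowings from CB −£459M
So the change in checkable deposits held by the non-bank public at commercial banks is +£62 million.

+£62 million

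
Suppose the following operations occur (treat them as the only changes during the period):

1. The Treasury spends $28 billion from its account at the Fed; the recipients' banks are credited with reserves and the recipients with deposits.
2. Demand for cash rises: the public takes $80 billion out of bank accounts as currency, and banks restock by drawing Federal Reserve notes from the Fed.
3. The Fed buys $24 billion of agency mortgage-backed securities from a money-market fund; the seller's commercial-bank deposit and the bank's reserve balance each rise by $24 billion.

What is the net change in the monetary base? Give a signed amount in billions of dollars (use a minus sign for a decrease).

+$52 billion

Fed balance sheet:
  Assets:      Securities +$24B
  Liabilities: Bank reserves −$28B, Currency in circulation +$80B, Government deposits −$28B
Commercial banking system:
  Assets:      Reserves at CB −$28B
  Liabilities: Checkable deposits −$28B
Monetary base = currency + reserves: +$80B + (−$28B) = +$52 billion.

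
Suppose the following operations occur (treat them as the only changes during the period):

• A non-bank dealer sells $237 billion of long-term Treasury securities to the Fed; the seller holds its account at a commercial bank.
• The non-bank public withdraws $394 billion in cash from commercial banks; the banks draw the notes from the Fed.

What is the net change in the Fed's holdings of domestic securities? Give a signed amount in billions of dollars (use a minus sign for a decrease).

+$237 billion

Asset purchase (from non-banks) $237 billion: securities added to the Fed's portfolio → +$237B.
Currency withdrawal $394 billion: the Fed's securities portfolio is untouched → 0.
Net: 237 + 0 = +$237 billion.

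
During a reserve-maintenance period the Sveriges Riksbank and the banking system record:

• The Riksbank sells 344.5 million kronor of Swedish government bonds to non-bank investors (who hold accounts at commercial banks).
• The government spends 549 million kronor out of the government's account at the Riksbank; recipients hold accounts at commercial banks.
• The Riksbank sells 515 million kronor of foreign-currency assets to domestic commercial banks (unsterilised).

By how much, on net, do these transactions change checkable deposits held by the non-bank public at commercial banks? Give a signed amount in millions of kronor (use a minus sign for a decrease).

Riksbank balance sheet:
  Assets:      Securities −344.5M, Foreign assets −515M
  Liabilities: Bank reserves −310.5M, Government deposits −549M
Commercial banking system:
  Assets:      Reserves at CB −310.5M, Foreign assets +515M
  Liabilities: Checkable deposits +204.5M
So the change in checkable deposits held by the non-bank public at commercial banks is +204.5 million.

+204.5 million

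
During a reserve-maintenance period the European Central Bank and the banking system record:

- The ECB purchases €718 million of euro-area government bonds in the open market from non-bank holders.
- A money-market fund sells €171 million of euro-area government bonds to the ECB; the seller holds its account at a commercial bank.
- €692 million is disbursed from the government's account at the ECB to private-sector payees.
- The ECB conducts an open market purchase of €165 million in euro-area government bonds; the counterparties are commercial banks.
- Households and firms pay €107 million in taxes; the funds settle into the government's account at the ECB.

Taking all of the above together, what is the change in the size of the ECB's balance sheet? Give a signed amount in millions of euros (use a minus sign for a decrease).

+€1054 million

Asset purchase (from non-banks) €718 million: an ECB asset is acquired → +€718M.
Asset purchase (from non-banks) €171 million: an ECB asset is acquired → +€171M.
Government spending €692 million: only the composition of liabilities changes → 0.
OMO purchase (from banks) €165 million: an ECB asset is acquired → +€165M.
Government account inflow €107 million: only the composition of liabilities changes → 0.
Net: 718 + 171 + 0 + 165 + 0 = +€1054 million.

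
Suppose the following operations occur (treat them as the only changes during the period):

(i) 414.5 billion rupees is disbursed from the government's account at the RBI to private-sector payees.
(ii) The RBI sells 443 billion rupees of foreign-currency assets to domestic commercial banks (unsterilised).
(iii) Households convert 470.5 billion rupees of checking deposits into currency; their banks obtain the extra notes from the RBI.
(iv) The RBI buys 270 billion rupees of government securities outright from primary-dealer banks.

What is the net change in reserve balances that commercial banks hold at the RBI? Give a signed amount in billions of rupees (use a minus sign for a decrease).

-229 billion

RBI balance sheet:
  Assets:      Securities +270B, Foreign assets −443B
  Liabilities: Bank reserves −229B, Currency in circulation +470.5B, Government deposits −414.5B
Commercial banking system:
  Assets:      Reserves at CB −229B, Securities −270B, Foreign assets +443B
  Liabilities: Checkable deposits −56B
So the change in reserve balances that commercial banks hold at the RBI is -229 billion.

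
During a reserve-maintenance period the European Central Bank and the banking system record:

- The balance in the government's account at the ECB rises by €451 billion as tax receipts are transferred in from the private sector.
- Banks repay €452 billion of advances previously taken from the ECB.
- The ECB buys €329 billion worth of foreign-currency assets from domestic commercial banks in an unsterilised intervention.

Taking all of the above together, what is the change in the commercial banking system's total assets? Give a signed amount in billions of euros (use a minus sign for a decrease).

-€903 billion

Government account inflow €451 billion: bank balance sheets shrink → −€451B.
Discount-window repayment €452 billion: bank balance sheets shrink → −€452B.
FX purchase €329 billion: just an asset swap on bank balance sheets → 0.
Net: −451 − 452 + 0 = -€903 billion.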